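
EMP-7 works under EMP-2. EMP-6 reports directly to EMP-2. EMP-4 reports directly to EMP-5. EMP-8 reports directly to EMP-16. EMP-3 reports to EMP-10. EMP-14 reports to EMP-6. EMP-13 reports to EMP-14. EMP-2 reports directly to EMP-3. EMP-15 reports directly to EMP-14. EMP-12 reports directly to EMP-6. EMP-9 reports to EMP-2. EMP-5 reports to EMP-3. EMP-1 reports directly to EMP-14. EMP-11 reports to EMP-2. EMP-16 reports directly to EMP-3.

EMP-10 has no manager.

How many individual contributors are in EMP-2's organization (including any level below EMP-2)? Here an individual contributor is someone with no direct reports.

7

The people in EMP-2's organization with no one reporting to them are EMP-9, EMP-11, EMP-7, EMP-15, EMP-13, EMP-1, EMP-12. That is 7.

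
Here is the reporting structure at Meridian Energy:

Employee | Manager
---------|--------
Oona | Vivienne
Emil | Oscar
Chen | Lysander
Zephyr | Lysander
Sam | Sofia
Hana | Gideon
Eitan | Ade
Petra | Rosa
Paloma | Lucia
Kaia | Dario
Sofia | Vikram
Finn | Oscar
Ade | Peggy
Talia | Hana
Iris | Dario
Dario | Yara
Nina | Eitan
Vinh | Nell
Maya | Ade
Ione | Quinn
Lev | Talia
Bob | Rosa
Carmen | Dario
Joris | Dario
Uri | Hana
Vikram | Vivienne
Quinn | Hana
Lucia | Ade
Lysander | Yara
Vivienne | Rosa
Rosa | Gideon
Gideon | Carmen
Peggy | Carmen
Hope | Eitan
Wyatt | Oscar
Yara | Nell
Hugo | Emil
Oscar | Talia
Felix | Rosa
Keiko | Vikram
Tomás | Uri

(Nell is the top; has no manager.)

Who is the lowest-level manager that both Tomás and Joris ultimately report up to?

Dario

Tomás's chain of managers is Uri, Hana, Gideon, Carmen, Dario, Yara, Nell. Joris's chain of managers is Dario, Yara, Nell. The first manager that appears in both chains is Dario.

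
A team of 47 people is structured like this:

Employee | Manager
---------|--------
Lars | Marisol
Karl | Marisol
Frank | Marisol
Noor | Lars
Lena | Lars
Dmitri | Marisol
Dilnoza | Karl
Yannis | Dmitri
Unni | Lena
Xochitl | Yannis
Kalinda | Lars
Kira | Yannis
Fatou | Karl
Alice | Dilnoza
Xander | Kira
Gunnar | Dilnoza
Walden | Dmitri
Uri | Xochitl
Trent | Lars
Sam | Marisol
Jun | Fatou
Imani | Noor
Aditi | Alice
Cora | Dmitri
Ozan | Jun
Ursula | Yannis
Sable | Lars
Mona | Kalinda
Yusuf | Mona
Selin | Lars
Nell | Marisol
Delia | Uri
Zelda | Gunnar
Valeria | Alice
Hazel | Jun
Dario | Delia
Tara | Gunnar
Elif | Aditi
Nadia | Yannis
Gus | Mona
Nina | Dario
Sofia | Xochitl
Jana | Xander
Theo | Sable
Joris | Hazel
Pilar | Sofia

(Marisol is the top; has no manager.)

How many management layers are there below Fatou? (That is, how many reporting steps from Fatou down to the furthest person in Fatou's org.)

3

The longest chain under Fatou runs Fatou → Jun → Hazel → Joris, which is 3 levels below Fatou.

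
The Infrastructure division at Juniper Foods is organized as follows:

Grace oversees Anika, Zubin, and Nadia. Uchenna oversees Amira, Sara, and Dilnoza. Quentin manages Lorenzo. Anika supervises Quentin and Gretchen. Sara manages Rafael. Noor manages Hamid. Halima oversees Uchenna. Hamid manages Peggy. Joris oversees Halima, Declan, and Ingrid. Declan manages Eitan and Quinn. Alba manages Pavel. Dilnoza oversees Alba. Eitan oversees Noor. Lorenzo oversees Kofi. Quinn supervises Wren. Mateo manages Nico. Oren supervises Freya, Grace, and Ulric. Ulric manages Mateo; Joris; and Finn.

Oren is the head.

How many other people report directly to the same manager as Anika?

Anika reports to Grace. Grace's other direct reports are Zubin, Nadia — 2 peers.

2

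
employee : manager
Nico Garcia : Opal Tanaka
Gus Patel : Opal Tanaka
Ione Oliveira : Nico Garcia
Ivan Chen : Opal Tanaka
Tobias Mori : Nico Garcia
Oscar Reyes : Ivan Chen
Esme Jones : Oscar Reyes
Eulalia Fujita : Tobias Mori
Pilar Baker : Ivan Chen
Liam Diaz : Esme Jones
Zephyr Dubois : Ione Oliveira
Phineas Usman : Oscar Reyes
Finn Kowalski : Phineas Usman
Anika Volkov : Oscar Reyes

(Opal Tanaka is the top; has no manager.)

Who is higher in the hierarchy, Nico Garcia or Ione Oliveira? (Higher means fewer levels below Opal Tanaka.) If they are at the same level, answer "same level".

Nico Garcia

Nico Garcia is 1 level below Opal Tanaka; Ione Oliveira is 2. Nico Garcia is higher.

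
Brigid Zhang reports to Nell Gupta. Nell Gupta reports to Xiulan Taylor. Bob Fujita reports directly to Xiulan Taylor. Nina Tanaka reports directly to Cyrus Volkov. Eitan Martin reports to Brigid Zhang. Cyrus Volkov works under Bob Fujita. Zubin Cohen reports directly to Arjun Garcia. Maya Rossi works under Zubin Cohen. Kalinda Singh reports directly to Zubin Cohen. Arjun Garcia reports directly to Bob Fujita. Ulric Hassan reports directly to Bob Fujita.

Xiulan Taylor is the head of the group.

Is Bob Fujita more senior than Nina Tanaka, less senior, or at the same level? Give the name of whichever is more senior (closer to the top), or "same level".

Bob Fujita is 1 level below Xiulan Taylor; Nina Tanaka is 3. Bob Fujita is higher.

Bob Fujita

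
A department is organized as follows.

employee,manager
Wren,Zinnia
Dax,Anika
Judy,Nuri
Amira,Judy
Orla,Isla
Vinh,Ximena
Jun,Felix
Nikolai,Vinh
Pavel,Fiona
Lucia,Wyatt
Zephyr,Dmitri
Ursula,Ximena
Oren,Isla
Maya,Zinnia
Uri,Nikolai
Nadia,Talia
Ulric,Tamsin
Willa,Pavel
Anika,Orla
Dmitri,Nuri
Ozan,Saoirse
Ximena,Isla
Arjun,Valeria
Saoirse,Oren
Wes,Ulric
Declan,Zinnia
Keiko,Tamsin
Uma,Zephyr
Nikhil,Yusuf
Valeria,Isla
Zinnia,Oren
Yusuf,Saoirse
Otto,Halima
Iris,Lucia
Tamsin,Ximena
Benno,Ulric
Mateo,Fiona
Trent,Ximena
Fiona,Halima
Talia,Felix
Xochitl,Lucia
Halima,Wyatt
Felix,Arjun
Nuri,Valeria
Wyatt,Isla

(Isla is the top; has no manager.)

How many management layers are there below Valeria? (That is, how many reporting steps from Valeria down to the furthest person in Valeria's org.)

4

The longest chain under Valeria runs Valeria → Arjun → Felix → Talia → Nadia, which is 4 levels below Valeria.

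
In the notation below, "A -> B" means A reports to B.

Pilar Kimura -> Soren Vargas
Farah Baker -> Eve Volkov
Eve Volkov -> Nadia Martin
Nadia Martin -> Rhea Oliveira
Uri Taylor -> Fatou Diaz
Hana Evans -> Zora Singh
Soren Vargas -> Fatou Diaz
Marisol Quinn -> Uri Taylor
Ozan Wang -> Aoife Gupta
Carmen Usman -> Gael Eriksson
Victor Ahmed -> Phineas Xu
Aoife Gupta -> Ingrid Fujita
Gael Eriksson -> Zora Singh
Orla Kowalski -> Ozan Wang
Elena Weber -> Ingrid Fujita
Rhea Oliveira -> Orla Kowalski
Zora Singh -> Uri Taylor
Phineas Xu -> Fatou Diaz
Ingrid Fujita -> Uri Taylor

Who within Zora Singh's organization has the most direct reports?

Zora Singh

Direct-report counts within Zora Singh's organization: Zora Singh has 2; Gael Eriksson has 1. The largest is 2, held by Zora Singh.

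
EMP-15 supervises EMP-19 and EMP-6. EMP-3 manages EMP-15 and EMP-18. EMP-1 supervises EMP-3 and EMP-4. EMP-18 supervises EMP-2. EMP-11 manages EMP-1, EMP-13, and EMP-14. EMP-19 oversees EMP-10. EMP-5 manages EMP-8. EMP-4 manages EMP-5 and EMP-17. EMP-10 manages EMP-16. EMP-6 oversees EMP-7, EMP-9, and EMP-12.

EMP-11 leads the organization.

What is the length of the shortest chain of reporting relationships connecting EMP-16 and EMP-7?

EMP-16 is 3 levels below EMP-15, and EMP-7 is 2 levels below EMP-15 (their lowest common manager). The shortest path runs up from EMP-16 to EMP-15 and back down to EMP-7: 3 + 2 = 5 links.

5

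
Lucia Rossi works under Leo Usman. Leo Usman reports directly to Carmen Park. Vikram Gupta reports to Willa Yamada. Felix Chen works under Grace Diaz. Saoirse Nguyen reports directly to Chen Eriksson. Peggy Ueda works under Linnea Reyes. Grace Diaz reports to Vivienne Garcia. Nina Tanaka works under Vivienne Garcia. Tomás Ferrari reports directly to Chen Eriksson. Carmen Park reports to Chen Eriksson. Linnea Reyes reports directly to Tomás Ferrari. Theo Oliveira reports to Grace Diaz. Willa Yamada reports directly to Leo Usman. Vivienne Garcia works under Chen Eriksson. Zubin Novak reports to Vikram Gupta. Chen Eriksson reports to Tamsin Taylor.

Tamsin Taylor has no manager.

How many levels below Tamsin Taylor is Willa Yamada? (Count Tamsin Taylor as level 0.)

Chain from Willa Yamada up to Tamsin Taylor: Willa Yamada → Leo Usman → Carmen Park → Chen Eriksson → Tamsin Taylor. That is 4 steps up, so Willa Yamada is 4 levels below Tamsin Taylor.

4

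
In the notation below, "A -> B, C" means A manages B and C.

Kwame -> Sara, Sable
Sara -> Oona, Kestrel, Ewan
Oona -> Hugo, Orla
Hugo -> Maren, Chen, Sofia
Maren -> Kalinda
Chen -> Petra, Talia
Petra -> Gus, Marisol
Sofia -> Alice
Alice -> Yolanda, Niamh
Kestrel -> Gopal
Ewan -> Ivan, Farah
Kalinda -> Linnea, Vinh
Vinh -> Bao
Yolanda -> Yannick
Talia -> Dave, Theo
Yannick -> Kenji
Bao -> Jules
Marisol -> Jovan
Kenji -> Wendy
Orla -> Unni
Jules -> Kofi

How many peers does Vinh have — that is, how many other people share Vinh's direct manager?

1

Vinh reports to Kalinda. Kalinda's other direct reports are Linnea — 1 peer.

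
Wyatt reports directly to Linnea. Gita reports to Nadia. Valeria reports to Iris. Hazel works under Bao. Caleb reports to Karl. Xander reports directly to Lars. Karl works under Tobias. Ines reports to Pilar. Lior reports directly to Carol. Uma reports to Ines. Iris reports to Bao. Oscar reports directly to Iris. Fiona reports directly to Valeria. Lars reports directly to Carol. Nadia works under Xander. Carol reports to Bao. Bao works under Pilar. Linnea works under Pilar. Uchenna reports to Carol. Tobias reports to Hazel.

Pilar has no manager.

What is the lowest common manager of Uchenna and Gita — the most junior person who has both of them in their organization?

Uchenna's chain of managers is Carol, Bao, Pilar. Gita's chain of managers is Nadia, Xander, Lars, Carol, Bao, Pilar. The first manager that appears in both chains is Carol.

Carol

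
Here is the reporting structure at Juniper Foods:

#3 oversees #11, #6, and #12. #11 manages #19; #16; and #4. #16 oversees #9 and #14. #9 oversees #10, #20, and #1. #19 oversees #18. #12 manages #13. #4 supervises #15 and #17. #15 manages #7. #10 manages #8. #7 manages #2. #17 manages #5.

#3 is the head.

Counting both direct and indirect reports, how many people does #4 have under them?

5

#4 directly manages #15, #17. Under #15: #7, #2 (2). Under #17: #5 (1). So #4's organization is 2 direct reports plus everyone under them: 3 + 2 = 5.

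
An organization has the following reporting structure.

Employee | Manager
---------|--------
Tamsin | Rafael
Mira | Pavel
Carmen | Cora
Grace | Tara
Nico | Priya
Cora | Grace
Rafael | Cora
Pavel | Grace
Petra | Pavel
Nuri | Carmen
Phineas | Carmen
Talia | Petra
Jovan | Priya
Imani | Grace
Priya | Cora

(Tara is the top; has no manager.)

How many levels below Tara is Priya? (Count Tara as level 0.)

3

Chain from Priya up to Tara: Priya → Cora → Grace → Tara. That is 3 steps up, so Priya is 3 levels below Tara.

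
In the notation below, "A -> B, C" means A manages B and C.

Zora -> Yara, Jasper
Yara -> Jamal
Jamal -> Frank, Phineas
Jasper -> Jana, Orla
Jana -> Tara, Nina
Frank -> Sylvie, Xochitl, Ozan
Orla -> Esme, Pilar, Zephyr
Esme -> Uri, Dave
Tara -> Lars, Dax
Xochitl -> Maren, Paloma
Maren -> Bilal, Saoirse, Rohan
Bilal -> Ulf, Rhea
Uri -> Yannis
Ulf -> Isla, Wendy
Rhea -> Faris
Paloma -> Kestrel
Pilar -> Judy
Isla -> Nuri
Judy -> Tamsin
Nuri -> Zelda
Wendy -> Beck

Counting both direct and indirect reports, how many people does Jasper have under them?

Jasper directly manages Jana, Orla. Under Jana: Nina, Tara, Dax, Lars (4). Under Orla: Zephyr, Pilar, Judy, Tamsin, Esme, Dave, Uri, Yannis (8). So Jasper's organization is 2 direct reports plus everyone under them: 5 + 9 = 14.

14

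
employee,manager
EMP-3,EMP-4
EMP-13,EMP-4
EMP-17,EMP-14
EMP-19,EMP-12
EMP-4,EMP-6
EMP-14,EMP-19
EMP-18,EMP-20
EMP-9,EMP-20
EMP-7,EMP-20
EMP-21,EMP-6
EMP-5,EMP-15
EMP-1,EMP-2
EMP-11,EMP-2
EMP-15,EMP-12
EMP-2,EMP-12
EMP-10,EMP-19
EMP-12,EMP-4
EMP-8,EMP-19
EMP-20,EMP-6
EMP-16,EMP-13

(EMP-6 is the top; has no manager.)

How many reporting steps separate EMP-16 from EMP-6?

Chain from EMP-16 up to EMP-6: EMP-16 → EMP-13 → EMP-4 → EMP-6. That is 3 steps up, so EMP-16 is 3 levels below EMP-6.

3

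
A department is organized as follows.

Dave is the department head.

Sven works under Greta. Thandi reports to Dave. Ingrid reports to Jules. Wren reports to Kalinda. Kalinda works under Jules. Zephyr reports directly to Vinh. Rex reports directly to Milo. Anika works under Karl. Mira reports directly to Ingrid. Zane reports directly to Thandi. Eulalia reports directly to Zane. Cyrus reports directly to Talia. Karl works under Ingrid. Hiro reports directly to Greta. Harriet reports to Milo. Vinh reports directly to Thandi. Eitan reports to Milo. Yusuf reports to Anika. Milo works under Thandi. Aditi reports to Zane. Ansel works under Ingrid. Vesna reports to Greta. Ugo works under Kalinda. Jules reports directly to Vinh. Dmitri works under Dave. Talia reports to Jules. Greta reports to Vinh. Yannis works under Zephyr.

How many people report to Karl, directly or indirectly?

Karl directly manages Anika. Under Anika: Yusuf (1). That's 2 in total.

2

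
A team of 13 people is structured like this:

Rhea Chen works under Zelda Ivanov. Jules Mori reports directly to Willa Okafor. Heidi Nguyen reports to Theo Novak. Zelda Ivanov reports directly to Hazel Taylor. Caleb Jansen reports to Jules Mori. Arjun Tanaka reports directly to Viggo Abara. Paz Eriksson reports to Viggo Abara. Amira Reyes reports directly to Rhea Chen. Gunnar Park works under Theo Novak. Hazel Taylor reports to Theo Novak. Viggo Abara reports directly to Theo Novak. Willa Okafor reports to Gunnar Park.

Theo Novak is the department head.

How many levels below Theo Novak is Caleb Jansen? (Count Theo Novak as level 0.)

4

Chain from Caleb Jansen up to Theo Novak: Caleb Jansen → Jules Mori → Willa Okafor → Gunnar Park → Theo Novak. That is 4 steps up, so Caleb Jansen is 4 levels below Theo Novak.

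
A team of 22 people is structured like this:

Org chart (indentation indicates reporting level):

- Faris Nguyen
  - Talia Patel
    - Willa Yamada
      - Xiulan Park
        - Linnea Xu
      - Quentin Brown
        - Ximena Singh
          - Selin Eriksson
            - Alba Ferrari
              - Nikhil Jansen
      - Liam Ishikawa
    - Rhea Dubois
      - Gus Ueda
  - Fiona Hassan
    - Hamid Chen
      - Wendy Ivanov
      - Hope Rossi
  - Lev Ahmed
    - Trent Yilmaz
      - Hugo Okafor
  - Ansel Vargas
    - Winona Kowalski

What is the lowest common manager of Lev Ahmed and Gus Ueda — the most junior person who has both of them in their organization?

Lev Ahmed's chain of managers is Faris Nguyen. Gus Ueda's chain of managers is Rhea Dubois, Talia Patel, Faris Nguyen. The first manager that appears in both chains is Faris Nguyen.

Faris Nguyen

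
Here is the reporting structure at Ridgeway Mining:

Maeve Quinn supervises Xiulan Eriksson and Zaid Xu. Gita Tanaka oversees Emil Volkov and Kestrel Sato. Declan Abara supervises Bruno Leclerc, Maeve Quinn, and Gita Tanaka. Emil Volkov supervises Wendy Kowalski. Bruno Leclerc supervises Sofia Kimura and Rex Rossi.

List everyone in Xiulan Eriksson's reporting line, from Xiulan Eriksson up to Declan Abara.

Xiulan Eriksson -> Maeve Quinn -> Declan Abara

Xiulan Eriksson reports to Maeve Quinn. Maeve Quinn reports to Declan Abara. Declan Abara is at the top.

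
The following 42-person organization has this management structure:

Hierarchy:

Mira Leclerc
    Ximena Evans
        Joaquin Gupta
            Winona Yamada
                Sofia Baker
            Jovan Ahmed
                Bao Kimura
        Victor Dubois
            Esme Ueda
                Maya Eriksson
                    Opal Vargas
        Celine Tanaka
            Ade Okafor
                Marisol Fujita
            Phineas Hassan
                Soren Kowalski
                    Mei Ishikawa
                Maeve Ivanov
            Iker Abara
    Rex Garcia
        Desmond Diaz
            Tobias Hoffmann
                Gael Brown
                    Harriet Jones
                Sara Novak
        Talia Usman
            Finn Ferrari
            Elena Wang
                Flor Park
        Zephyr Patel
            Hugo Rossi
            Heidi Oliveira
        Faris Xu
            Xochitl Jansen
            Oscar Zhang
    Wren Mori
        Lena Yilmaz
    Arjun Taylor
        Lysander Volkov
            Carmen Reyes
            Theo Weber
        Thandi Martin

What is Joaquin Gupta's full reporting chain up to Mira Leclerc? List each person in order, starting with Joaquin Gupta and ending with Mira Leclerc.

Joaquin Gupta reports to Ximena Evans. Ximena Evans reports to Mira Leclerc. Mira Leclerc is at the top.

Joaquin Gupta -> Ximena Evans -> Mira Leclerc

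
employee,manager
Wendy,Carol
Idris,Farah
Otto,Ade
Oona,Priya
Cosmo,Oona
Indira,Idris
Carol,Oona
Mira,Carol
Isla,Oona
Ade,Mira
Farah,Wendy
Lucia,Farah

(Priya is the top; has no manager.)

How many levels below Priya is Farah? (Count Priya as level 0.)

4

Chain from Farah up to Priya: Farah → Wendy → Carol → Oona → Priya. That is 4 steps up, so Farah is 4 levels below Priya.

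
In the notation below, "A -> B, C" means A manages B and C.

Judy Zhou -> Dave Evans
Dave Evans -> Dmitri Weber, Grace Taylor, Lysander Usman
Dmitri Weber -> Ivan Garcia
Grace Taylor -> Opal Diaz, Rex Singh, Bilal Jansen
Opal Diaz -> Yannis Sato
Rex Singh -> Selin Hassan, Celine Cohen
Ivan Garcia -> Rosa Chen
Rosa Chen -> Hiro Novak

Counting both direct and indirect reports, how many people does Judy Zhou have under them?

Judy Zhou directly manages Dave Evans. Under Dave Evans: Lysander Usman, Grace Taylor, Bilal Jansen, Rex Singh, Celine Cohen, Selin Hassan, Opal Diaz, Yannis Sato, Dmitri Weber, Ivan Garcia, Rosa Chen, Hiro Novak (12). That's 13 in total.

13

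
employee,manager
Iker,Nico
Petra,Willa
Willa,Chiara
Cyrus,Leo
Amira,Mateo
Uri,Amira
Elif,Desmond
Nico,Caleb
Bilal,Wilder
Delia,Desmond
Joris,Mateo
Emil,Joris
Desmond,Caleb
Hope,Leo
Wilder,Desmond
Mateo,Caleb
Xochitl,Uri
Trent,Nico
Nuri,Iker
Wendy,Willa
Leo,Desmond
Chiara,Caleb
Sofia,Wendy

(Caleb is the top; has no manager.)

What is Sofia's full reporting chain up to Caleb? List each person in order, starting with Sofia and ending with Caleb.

Sofia -> Wendy -> Willa -> Chiara -> Caleb

Sofia reports to Wendy. Wendy reports to Willa. Willa reports to Chiara. Chiara reports to Caleb. Caleb is at the top.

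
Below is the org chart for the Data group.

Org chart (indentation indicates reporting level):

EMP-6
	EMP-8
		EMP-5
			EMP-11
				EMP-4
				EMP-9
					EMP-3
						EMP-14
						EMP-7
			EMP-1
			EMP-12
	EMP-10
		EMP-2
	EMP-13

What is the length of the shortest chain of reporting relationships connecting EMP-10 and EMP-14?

7

EMP-10 is 1 level below EMP-6, and EMP-14 is 6 levels below EMP-6 (their lowest common manager). The shortest path runs up from EMP-10 to EMP-6 and back down to EMP-14: 1 + 6 = 7 links.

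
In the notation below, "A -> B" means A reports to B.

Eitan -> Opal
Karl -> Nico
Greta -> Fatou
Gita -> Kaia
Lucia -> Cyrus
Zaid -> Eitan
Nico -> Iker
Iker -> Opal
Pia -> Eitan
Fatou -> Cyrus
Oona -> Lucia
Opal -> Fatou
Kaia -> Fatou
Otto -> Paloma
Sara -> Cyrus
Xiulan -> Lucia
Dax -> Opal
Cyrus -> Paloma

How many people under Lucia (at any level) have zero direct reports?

The people in Lucia's organization with no one reporting to them are Oona, Xiulan. That is 2.

2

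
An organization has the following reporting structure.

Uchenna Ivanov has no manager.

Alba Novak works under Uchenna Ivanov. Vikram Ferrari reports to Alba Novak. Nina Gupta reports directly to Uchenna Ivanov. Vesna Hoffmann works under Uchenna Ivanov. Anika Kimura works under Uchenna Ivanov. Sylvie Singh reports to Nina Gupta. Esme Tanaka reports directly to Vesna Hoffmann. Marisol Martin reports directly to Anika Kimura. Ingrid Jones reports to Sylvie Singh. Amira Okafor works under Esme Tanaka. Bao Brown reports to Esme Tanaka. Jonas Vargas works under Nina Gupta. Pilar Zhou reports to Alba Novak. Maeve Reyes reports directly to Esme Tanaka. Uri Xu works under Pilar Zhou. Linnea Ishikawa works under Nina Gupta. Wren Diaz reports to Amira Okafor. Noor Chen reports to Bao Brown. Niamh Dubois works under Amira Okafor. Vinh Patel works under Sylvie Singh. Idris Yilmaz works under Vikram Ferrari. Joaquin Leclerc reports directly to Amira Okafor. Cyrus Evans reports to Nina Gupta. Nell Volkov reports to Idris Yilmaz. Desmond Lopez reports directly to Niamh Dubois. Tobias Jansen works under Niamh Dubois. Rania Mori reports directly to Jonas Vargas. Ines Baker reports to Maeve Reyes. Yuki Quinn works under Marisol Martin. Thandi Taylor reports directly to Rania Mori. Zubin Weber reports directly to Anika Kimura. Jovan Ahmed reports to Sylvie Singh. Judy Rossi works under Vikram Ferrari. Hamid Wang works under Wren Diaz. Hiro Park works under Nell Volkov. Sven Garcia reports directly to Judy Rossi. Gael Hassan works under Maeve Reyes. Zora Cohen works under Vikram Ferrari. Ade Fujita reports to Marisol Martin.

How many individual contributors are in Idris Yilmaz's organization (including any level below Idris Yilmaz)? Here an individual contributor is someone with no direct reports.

1

The only person in Idris Yilmaz's organization with no one reporting to them is Hiro Park. That is 1.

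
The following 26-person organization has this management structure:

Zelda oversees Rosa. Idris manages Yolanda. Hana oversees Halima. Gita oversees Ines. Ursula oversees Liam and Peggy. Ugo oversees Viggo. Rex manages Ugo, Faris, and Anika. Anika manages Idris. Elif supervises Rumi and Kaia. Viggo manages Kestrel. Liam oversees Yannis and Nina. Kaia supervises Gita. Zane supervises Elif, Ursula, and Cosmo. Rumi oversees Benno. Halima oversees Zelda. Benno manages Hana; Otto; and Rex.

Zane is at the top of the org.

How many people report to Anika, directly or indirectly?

2

Anika directly manages Idris. Under Idris: Yolanda (1). That's 2 in total.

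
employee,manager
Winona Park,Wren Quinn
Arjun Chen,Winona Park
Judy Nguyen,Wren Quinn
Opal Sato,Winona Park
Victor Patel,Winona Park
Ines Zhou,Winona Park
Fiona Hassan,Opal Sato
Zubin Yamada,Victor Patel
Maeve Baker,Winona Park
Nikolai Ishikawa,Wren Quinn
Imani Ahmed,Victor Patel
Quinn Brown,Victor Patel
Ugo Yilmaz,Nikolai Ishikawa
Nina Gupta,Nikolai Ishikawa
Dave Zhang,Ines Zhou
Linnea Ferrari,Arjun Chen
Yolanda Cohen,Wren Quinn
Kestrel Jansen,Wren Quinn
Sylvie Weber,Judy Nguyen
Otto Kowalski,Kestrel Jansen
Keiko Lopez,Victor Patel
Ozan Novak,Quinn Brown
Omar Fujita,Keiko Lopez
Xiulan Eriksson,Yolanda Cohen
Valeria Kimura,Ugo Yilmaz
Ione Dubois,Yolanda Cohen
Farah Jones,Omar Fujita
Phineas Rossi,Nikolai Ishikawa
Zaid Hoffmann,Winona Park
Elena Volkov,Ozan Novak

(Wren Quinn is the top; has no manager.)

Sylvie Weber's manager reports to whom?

Wren Quinn

Sylvie Weber reports to Judy Nguyen, and Judy Nguyen reports to Wren Quinn. So Sylvie Weber's skip-level manager is Wren Quinn.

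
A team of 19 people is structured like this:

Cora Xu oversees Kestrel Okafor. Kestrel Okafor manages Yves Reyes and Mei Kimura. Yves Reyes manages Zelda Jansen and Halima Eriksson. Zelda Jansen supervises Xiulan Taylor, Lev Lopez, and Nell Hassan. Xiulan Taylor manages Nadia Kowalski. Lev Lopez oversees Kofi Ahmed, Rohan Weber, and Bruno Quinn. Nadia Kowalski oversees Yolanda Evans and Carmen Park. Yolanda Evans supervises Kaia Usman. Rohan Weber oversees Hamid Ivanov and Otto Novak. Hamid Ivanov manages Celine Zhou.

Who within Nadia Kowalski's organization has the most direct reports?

Nadia Kowalski

Direct-report counts within Nadia Kowalski's organization: Nadia Kowalski has 2; Yolanda Evans has 1. The largest is 2, held by Nadia Kowalski.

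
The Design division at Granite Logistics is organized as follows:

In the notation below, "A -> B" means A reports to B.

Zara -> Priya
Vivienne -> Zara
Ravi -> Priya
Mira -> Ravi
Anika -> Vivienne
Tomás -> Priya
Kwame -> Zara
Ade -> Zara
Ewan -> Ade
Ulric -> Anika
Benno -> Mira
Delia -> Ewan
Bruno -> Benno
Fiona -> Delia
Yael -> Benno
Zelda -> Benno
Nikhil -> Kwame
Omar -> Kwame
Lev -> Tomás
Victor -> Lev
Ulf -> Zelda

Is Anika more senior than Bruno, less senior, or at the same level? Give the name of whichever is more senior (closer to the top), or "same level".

Anika

Anika is 3 levels below Priya; Bruno is 4. Anika is higher.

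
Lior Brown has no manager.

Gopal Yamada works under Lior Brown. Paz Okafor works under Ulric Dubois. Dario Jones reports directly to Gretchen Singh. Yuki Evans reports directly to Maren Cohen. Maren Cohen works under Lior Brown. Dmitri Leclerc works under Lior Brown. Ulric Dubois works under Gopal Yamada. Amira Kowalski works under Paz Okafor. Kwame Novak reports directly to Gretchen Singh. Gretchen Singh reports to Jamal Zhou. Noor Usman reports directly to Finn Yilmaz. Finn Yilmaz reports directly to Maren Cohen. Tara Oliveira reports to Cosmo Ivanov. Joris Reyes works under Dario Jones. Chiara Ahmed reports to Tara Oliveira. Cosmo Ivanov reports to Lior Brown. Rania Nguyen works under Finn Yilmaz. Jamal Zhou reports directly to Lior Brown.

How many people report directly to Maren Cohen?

2

Maren Cohen directly manages Finn Yilmaz, Yuki Evans. That is 2 direct reports.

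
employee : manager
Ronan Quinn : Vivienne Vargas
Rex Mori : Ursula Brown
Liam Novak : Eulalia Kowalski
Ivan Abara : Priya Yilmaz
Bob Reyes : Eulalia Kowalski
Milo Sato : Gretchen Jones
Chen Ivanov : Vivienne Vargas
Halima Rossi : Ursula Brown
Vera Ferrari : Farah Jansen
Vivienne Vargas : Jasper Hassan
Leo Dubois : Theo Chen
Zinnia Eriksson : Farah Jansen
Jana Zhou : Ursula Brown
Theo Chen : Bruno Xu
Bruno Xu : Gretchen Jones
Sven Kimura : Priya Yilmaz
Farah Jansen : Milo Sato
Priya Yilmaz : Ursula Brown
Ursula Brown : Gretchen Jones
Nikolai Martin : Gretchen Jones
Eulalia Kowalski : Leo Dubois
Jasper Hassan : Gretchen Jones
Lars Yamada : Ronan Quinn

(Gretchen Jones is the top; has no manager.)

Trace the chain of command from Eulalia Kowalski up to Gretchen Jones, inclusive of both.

Eulalia Kowalski -> Leo Dubois -> Theo Chen -> Bruno Xu -> Gretchen Jones

Eulalia Kowalski reports to Leo Dubois. Leo Dubois reports to Theo Chen. Theo Chen reports to Bruno Xu. Bruno Xu reports to Gretchen Jones. Gretchen Jones is at the top.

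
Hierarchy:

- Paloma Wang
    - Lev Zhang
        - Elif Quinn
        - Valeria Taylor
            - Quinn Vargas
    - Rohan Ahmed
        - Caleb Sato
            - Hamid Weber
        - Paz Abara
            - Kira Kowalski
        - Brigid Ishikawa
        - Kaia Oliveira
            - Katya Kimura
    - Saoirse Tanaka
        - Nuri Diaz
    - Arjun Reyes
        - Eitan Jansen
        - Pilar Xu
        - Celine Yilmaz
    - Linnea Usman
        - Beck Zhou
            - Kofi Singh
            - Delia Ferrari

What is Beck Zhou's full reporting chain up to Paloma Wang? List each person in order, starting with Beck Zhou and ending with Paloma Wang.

Beck Zhou -> Linnea Usman -> Paloma Wang

Beck Zhou reports to Linnea Usman. Linnea Usman reports to Paloma Wang. Paloma Wang is at the top.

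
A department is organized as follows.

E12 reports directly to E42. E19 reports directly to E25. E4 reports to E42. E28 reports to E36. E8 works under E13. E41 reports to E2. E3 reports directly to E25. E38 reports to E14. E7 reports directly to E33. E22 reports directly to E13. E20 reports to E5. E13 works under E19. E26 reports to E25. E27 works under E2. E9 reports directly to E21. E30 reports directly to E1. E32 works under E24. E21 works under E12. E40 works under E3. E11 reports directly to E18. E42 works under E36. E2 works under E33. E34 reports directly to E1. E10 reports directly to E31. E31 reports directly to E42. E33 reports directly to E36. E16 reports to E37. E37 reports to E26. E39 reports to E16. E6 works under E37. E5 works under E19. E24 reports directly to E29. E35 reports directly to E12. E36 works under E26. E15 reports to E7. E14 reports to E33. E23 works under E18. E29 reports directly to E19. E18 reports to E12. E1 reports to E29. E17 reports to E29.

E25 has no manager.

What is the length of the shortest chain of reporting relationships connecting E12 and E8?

E12 is 4 levels below E25, and E8 is 3 levels below E25 (their lowest common manager). The shortest path runs up from E12 to E25 and back down to E8: 4 + 3 = 7 links.

7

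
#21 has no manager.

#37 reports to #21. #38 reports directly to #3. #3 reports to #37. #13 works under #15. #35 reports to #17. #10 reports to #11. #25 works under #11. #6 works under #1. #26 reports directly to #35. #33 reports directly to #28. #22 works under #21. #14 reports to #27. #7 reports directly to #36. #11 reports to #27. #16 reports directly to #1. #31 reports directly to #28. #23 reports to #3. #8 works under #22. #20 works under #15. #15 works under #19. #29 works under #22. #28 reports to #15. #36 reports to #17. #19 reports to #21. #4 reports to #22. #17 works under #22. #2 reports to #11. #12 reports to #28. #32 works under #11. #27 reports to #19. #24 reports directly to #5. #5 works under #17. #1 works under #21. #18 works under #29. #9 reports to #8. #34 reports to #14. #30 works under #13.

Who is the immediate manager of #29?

#22

#29 reports directly to #22.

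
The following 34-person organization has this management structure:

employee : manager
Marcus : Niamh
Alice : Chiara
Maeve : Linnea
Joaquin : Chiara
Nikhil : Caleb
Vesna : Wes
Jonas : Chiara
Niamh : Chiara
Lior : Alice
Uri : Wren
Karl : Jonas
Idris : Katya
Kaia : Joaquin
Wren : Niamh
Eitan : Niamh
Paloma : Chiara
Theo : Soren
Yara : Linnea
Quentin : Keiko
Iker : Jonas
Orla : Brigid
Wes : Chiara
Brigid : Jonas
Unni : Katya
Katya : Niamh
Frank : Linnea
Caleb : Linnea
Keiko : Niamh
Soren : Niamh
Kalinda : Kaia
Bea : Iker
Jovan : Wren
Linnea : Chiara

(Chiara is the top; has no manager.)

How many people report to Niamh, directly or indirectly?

Niamh directly manages Katya, Keiko, Eitan, Wren, Soren, Marcus. Under Katya: Idris, Unni (2). Under Keiko: Quentin (1). Eitan has no reports. Under Wren: Uri, Jovan (2). Under Soren: Theo (1). Marcus has no reports. So Niamh's organization is 6 direct reports plus everyone under them: 3 + 2 + 1 + 3 + 2 + 1 = 12.

12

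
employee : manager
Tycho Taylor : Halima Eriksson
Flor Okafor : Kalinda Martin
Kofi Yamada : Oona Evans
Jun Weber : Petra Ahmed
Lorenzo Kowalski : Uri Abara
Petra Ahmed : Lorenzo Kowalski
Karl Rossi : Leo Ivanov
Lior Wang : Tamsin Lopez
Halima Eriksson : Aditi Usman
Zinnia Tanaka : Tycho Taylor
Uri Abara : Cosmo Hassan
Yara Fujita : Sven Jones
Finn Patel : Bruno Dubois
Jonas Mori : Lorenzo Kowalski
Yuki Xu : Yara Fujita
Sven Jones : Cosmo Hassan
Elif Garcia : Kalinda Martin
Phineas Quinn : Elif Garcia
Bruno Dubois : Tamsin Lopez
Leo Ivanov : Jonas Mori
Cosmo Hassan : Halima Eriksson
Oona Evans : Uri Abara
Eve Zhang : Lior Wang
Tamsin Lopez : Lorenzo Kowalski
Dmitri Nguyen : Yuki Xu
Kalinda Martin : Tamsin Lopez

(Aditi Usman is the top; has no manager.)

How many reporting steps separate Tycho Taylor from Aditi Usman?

2

Chain from Tycho Taylor up to Aditi Usman: Tycho Taylor → Halima Eriksson → Aditi Usman. That is 2 steps up, so Tycho Taylor is 2 levels below Aditi Usman.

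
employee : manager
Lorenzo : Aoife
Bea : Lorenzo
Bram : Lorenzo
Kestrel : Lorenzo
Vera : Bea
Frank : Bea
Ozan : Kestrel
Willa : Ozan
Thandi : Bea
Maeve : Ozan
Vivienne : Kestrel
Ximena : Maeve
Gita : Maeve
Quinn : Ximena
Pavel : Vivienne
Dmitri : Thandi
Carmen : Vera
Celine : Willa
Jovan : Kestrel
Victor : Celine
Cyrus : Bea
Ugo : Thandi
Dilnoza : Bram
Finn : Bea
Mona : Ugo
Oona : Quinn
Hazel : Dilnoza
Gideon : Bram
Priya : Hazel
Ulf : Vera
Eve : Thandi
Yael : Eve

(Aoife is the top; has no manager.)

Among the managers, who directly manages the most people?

Direct-report counts: Aoife has 1; Lorenzo has 3; Kestrel has 3; Vivienne has 1; Ozan has 2; Maeve has 2; Ximena has 1; Quinn has 1; Willa has 1; Celine has 1; Bram has 2; Dilnoza has 1; Hazel has 1; Bea has 5; Thandi has 3; Eve has 1; Ugo has 1; Vera has 2. The largest is 5, held by Bea.

Bea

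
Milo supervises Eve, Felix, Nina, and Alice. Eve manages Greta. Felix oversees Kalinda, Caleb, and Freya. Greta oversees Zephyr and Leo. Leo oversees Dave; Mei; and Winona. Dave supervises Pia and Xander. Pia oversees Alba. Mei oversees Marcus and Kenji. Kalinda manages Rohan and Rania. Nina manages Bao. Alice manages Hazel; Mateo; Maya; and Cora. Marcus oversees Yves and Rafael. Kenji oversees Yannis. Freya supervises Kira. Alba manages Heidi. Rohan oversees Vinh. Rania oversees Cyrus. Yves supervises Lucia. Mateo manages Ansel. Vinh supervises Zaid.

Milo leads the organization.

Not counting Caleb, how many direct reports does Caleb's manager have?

Caleb reports to Felix. Felix's other direct reports are Kalinda, Freya — 2 peers.

2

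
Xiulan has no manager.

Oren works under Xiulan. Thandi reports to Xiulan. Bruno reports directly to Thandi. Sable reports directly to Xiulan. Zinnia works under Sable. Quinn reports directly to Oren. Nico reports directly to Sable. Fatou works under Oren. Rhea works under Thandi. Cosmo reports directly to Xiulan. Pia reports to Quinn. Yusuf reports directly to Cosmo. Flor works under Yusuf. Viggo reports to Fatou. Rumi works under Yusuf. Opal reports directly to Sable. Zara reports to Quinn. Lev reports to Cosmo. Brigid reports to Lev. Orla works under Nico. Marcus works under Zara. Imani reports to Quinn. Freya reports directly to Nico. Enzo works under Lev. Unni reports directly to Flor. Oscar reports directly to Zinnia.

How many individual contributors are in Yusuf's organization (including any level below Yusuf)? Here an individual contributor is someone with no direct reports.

The people in Yusuf's organization with no one reporting to them are Rumi, Unni. That is 2.

2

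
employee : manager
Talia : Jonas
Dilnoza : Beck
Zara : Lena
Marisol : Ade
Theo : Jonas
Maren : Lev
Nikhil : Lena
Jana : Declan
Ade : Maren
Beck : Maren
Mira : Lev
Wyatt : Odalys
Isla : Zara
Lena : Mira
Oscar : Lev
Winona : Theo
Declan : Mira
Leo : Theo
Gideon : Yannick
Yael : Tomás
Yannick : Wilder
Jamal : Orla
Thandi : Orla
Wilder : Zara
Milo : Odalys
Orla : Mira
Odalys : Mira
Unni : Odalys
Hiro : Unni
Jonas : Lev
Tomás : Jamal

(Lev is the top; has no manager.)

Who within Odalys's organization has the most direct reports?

Odalys

Direct-report counts within Odalys's organization: Odalys has 3; Unni has 1. The largest is 3, held by Odalys.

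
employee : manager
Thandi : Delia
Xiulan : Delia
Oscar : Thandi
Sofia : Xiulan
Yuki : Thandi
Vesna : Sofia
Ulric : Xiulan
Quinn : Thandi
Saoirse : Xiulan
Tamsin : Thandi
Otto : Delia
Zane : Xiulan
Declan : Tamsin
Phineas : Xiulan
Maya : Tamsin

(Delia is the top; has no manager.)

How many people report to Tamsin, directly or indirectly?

2

Tamsin directly manages Declan, Maya. Declan has no reports. Maya has no reports. So Tamsin's organization is 2 direct reports plus everyone under them: 1 + 1 = 2.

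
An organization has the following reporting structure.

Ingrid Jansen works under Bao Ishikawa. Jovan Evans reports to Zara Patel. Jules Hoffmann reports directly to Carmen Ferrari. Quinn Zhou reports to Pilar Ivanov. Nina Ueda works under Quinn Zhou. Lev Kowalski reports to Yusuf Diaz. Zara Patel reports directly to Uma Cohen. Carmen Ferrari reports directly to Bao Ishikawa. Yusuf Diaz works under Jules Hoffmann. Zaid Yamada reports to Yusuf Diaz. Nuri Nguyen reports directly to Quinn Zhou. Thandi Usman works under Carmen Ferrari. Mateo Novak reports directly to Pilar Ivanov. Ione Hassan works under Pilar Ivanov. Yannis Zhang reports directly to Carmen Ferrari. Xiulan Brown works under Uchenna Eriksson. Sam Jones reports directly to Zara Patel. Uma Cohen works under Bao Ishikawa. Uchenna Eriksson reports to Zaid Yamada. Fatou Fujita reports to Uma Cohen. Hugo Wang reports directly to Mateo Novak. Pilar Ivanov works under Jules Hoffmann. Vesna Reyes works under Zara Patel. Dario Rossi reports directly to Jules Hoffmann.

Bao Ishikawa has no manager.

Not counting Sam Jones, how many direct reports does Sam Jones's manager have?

Sam Jones reports to Zara Patel. Zara Patel's other direct reports are Vesna Reyes, Jovan Evans — 2 peers.

2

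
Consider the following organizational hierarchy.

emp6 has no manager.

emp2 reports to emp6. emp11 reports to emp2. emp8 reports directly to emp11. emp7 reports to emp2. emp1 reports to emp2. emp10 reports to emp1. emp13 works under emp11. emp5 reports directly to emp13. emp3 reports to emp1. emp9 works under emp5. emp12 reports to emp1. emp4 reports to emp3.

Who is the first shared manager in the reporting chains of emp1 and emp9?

emp1's chain of managers is emp2, emp6. emp9's chain of managers is emp5, emp13, emp11, emp2, emp6. The first manager that appears in both chains is emp2.

emp2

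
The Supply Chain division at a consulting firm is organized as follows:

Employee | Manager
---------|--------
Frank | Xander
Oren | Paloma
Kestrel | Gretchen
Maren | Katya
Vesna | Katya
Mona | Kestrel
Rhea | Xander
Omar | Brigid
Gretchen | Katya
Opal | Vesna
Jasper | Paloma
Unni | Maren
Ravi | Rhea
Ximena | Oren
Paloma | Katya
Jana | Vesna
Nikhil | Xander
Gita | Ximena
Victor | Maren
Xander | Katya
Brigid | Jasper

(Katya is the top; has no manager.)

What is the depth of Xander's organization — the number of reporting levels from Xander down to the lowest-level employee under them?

2

The longest chain under Xander runs Xander → Rhea → Ravi, which is 2 levels below Xander.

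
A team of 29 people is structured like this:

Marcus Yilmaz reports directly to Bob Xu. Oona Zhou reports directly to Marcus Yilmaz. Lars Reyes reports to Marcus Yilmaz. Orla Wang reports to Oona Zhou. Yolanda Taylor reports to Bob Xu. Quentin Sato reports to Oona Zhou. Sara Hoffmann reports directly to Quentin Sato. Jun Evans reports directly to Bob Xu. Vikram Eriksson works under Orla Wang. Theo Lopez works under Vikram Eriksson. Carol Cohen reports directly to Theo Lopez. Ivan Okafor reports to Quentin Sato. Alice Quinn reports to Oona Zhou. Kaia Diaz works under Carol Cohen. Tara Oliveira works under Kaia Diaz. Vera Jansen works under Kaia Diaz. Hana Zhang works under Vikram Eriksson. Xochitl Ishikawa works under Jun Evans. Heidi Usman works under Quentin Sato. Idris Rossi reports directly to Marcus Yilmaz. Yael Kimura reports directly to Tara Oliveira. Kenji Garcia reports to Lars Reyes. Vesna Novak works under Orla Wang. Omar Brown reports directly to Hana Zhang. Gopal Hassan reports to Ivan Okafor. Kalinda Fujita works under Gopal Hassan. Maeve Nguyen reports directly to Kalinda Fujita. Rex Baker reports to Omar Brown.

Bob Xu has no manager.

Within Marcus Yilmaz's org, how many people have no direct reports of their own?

10

The people in Marcus Yilmaz's organization with no one reporting to them are Idris Rossi, Kenji Garcia, Alice Quinn, Heidi Usman, Maeve Nguyen, Sara Hoffmann, Vesna Novak, Rex Baker, Vera Jansen, Yael Kimura. That is 10.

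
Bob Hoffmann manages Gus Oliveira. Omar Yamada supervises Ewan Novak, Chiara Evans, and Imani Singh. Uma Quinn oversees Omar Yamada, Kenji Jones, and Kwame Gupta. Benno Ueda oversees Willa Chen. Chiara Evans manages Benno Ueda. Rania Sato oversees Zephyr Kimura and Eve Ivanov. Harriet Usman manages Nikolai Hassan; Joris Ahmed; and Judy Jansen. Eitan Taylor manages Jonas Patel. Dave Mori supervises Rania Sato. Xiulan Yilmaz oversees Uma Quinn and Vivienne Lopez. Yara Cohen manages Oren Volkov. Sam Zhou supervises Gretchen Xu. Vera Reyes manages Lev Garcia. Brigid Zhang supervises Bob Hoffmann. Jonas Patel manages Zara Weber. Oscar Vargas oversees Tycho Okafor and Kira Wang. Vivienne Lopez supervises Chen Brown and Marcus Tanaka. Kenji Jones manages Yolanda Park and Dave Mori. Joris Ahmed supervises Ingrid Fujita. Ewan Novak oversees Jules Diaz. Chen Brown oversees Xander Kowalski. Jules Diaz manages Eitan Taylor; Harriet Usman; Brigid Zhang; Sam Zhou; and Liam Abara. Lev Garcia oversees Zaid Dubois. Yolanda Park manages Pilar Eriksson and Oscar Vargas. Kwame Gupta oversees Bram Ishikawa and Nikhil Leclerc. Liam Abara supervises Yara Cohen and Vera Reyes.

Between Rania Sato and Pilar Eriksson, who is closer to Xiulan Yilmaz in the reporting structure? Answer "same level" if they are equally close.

same level

Both Rania Sato and Pilar Eriksson are 4 levels below Xiulan Yilmaz.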